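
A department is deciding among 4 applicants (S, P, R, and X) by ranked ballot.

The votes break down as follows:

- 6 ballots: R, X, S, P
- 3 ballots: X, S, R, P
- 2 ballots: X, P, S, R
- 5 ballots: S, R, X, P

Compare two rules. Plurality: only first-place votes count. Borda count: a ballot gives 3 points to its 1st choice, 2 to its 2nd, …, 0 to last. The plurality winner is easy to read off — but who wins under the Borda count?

X

Plurality first-place counts: S 5, P 0, R 6, X 5 → R.
Borda totals: S 29, P 4, R 31, X 32 → X.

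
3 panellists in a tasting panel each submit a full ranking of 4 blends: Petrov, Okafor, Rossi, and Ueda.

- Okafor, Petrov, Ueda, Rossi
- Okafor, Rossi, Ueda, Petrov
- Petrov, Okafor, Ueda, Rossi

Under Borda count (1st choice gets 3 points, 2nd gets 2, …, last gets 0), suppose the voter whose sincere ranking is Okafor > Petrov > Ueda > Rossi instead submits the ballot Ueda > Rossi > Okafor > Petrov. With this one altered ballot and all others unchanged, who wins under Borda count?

Borda totals with the altered ballot: Petrov 3, Okafor 6, Rossi 4, Ueda 5.
The winner is unchanged: still Okafor.

Okafor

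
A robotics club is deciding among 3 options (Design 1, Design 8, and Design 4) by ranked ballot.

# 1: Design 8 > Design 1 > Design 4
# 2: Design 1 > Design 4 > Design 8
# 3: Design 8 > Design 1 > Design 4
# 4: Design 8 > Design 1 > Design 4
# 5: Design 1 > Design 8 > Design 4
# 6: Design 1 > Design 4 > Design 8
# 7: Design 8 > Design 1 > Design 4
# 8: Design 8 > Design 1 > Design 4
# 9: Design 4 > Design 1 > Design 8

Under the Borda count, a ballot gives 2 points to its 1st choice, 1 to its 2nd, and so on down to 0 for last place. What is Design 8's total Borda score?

11

Borda scores:
  Design 1: 1 + 2 + 1 + 1 + 2 + 2 + 1 + 1 + 1 = 12
  Design 8: 2 + 0 + 2 + 2 + 1 + 0 + 2 + 2 + 0 = 11
  Design 4: 0 + 1 + 0 + 0 + 0 + 1 + 0 + 0 + 2 = 4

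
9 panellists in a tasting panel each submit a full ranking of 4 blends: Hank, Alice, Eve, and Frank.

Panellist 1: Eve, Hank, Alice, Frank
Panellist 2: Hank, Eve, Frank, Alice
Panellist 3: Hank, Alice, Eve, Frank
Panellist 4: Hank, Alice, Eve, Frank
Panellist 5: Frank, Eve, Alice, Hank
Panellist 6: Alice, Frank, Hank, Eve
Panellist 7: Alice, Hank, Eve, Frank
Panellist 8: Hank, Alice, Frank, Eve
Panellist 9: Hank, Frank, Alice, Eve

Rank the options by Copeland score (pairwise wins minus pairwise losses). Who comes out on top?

Pairwise results:
  Hank vs Alice: Hank wins 6–3.
  Hank vs Eve: Hank wins 7–2.
  Hank vs Frank: Hank wins 7–2.
  Alice vs Eve: Alice wins 6–3.
  Alice vs Frank: Alice wins 6–3.
  Eve vs Frank: Eve wins 5–4.
Copeland scores (wins − losses):
  Hank: 3 − 0 = 3
  Alice: 2 − 1 = 1
  Eve: 1 − 2 = -1
  Frank: 0 − 3 = -3
Hank has the best Copeland score.

Hank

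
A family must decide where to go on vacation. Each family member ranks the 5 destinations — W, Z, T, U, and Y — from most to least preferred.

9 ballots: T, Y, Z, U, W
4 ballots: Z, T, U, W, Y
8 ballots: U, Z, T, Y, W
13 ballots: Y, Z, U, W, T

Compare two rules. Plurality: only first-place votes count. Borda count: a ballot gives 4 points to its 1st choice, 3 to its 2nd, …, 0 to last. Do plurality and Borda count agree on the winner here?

Plurality first-place counts: W 0, Z 4, T 9, U 8, Y 13 → Y.
Borda totals: W 17, Z 97, T 64, U 75, Y 87 → Z.
The two rules disagree: plurality picks Y, Borda picks Z.

No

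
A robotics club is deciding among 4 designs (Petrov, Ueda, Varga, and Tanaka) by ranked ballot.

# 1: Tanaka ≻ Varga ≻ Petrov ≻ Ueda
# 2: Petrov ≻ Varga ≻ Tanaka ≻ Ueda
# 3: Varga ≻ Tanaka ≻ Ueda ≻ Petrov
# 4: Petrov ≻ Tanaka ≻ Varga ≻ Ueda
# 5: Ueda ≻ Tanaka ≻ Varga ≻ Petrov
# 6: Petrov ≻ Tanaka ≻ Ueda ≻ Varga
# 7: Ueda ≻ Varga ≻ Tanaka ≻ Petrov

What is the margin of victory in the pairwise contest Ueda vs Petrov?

Ballots ranking Ueda above Petrov: 3.
Ballots ranking Petrov above Ueda: 4.
Petrov wins 4–3, a margin of 1.

1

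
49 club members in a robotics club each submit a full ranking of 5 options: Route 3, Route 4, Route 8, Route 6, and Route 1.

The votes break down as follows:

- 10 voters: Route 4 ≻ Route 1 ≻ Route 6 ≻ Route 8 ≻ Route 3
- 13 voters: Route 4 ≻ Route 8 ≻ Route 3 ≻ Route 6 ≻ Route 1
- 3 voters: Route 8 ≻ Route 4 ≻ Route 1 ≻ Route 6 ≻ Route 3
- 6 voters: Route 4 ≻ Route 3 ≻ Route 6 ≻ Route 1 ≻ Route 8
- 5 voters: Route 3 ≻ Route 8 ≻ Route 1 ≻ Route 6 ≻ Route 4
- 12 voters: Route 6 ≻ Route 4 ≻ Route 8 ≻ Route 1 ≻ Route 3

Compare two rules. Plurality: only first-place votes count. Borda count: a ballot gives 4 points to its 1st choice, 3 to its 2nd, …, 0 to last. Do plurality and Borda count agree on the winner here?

Yes

Plurality first-place counts: Route 3 5, Route 4 29, Route 8 3, Route 6 12, Route 1 0 → Route 4.
Borda totals: Route 3 64, Route 4 161, Route 8 100, Route 6 101, Route 1 64 → Route 4.
The two rules agree on Route 4.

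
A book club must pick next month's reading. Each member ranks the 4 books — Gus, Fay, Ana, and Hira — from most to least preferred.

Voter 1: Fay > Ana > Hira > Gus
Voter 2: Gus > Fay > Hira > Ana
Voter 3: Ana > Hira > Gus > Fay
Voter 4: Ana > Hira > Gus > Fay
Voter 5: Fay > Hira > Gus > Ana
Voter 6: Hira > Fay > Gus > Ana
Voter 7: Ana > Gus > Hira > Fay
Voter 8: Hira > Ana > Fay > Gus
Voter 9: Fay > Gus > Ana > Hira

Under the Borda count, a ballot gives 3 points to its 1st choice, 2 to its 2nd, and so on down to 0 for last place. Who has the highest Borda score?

Borda scores:
  Gus: 0 + 3 + 1 + 1 + 1 + 1 + 2 + 0 + 2 = 11
  Fay: 3 + 2 + 0 + 0 + 3 + 2 + 0 + 1 + 3 = 14
  Ana: 2 + 0 + 3 + 3 + 0 + 0 + 3 + 2 + 1 = 14
  Hira: 1 + 1 + 2 + 2 + 2 + 3 + 1 + 3 + 0 = 15
Hira has the highest total.

Hira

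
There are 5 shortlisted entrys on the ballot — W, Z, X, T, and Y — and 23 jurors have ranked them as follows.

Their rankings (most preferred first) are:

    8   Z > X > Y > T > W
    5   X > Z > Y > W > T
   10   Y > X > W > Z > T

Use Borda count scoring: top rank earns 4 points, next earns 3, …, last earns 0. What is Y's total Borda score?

66

Borda scores:
  W: 8·0 + 5·1 + 10·2 = 25
  Z: 8·4 + 5·3 + 10·1 = 57
  X: 8·3 + 5·4 + 10·3 = 74
  T: 8·1 + 5·0 + 10·0 = 8
  Y: 8·2 + 5·2 + 10·4 = 66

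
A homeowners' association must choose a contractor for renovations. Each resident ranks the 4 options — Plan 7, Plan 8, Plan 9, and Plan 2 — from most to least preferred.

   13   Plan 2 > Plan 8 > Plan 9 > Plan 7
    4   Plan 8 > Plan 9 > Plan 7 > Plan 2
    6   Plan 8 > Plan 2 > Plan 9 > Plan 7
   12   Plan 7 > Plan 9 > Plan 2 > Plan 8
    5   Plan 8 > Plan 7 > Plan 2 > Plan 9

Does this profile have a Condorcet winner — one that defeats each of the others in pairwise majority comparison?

No

Head-to-head results (40 voters total):
Plan 7 vs Plan 8: Plan 8 wins 28–12.
Plan 7 vs Plan 9: Plan 9 wins 23–17.
Plan 7 vs Plan 2: Plan 7 wins 21–19.
Plan 8 vs Plan 9: Plan 8 wins 28–12.
Plan 8 vs Plan 2: Plan 2 wins 25–15.
Plan 9 vs Plan 2: Plan 2 wins 24–16.
No candidate beats all others: Plan 7 beats Plan 2 beats Plan 8 beats Plan 7, a majority cycle.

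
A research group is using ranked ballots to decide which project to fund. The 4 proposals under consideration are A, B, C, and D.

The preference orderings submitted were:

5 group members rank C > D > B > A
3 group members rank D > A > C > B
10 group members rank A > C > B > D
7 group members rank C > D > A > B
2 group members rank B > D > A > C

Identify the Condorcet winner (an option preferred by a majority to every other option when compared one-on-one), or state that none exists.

There is no Condorcet winner

Head-to-head results (27 voters total):
A vs B: A wins 20–7.
A vs C: A wins 15–12.
A vs D: D wins 17–10.
B vs C: C wins 25–2.
B vs D: D wins 15–12.
C vs D: C wins 22–5.
No candidate beats all others: A beats C beats D beats A, a majority cycle.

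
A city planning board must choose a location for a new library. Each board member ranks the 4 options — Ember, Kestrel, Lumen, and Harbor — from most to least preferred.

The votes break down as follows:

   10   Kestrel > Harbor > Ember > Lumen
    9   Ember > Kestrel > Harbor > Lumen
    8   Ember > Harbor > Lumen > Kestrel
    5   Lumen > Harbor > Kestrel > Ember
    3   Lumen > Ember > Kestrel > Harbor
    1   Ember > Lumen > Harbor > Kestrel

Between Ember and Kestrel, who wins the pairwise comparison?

Ember

Ballots ranking Ember above Kestrel: 9+8+3+1 = 21.
Ballots ranking Kestrel above Ember: 10+5 = 15.
Ember wins the head-to-head, 21–15.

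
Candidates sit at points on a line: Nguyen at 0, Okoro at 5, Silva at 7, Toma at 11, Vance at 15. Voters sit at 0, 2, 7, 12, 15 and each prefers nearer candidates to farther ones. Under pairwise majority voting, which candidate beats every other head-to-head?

Silva

With single-peaked preferences on a line, the Condorcet winner is the candidate closest to the median voter.
The median voter (position 7) is closest to Silva at 7.
Check: Silva vs Toma — voters closer to Silva: 3 of 5.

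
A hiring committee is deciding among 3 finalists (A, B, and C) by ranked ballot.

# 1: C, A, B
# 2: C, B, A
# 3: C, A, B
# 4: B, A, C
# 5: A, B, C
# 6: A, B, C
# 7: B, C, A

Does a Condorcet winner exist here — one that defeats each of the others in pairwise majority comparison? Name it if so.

Head-to-head results (7 voters total):
A vs B: A wins 4–3.
A vs C: C wins 4–3.
B vs C: B wins 4–3.
No candidate beats all others: A beats B beats C beats A, a majority cycle.

None — there is no Condorcet winner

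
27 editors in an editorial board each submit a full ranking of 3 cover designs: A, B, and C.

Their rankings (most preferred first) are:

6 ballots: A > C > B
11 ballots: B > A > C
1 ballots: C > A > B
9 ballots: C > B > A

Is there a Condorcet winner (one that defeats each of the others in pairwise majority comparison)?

No

Head-to-head results (27 voters total):
A vs B: B wins 20–7.
A vs C: A wins 17–10.
B vs C: C wins 16–11.
No candidate beats all others: A beats C beats B beats A, a majority cycle.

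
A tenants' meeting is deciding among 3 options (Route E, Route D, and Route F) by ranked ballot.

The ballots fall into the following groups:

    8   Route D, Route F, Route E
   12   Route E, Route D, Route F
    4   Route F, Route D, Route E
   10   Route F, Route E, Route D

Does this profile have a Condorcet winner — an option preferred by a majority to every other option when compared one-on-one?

No

Head-to-head results (34 voters total):
Route E vs Route D: Route E wins 22–12.
Route E vs Route F: Route F wins 22–12.
Route D vs Route F: Route D wins 20–14.
No candidate beats all others: Route E beats Route D beats Route F beats Route E, a majority cycle.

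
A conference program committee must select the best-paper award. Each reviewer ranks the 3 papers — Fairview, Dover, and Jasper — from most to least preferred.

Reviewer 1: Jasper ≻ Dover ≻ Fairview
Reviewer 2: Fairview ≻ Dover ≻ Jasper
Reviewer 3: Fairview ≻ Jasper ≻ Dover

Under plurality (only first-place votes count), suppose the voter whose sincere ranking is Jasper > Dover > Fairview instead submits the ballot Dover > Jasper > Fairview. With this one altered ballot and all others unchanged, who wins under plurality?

Fairview

First-place totals with the altered ballot: Fairview 2, Dover 1, Jasper 0.
The winner is unchanged: still Fairview.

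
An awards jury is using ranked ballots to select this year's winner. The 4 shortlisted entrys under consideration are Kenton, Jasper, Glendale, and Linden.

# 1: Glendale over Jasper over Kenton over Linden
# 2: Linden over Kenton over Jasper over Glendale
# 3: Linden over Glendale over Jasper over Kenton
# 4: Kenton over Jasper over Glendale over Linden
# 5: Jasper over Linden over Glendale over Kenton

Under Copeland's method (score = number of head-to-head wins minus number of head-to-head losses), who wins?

Pairwise results:
  Kenton vs Jasper: Jasper wins 3–2.
  Kenton vs Glendale: Glendale wins 3–2.
  Kenton vs Linden: Linden wins 3–2.
  Jasper vs Glendale: Jasper wins 3–2.
  Jasper vs Linden: Jasper wins 3–2.
  Glendale vs Linden: Linden wins 3–2.
Copeland scores (wins − losses):
  Kenton: 0 − 3 = -3
  Jasper: 3 − 0 = 3
  Glendale: 1 − 2 = -1
  Linden: 2 − 1 = 1
Jasper has the best Copeland score.

Jasper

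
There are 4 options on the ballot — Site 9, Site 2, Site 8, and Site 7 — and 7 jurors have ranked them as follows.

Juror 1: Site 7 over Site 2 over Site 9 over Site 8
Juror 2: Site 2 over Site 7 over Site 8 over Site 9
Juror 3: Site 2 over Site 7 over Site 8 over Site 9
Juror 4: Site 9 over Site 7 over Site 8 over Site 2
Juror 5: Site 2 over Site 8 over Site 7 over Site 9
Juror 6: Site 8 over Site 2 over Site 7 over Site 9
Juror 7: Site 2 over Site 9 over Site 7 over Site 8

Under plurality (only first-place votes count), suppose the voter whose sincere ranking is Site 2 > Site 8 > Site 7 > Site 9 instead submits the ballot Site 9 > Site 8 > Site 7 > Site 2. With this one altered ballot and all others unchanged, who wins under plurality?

Site 2

First-place totals with the altered ballot: Site 9 2, Site 2 3, Site 8 1, Site 7 1.
The winner is unchanged: still Site 2.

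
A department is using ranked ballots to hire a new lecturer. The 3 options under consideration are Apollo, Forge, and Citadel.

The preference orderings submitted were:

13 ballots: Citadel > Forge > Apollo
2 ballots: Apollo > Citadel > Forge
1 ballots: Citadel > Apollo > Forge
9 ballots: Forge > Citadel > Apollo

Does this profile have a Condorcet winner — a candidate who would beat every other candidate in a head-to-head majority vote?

Head-to-head results (25 voters total):
Apollo vs Forge: Forge wins 22–3.
Apollo vs Citadel: Citadel wins 23–2.
Forge vs Citadel: Citadel wins 16–9.
Citadel beats each rival — Apollo (23–2), Forge (16–9) — so Citadel is the Condorcet winner.

Yes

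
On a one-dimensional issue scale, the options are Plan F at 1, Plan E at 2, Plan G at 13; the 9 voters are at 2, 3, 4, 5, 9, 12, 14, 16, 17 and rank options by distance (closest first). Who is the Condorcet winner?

Plan G

With single-peaked preferences on a line, the Condorcet winner is the candidate closest to the median voter.
The median voter (position 9) is closest to Plan G at 13.
Check: Plan G vs Plan E — voters closer to Plan G: 5 of 9.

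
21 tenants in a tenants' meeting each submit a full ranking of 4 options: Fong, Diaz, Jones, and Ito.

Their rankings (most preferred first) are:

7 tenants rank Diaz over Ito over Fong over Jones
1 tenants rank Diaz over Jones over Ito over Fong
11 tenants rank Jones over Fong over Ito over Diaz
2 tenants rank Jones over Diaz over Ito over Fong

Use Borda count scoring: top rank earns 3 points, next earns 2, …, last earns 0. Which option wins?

Jones

Borda scores:
  Fong: 7·1 + 0 + 11·2 + 2·0 = 29
  Diaz: 7·3 + 3 + 11·0 + 2·2 = 28
  Jones: 7·0 + 2 + 11·3 + 2·3 = 41
  Ito: 7·2 + 1 + 11·1 + 2·1 = 28
Jones has the highest total.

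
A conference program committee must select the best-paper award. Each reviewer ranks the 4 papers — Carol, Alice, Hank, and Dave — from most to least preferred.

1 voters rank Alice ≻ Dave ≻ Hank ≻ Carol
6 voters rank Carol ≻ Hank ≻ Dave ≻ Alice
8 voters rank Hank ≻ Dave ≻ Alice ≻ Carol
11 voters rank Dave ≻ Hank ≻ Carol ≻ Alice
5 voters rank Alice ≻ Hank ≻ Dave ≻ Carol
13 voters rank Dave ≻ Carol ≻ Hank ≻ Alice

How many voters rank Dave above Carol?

Ballots ranking Dave above Carol: 1+8+11+5+13 = 38.
Ballots ranking Carol above Dave: 6.
So 38 of 44 voters prefer Dave to Carol.

38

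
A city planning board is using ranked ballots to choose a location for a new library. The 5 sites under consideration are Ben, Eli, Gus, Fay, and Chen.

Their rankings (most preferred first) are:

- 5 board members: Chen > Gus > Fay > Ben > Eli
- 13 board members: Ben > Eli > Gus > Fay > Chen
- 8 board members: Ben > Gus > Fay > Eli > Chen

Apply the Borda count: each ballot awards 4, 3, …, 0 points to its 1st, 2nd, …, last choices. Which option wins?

Ben

Borda scores:
  Ben: 5·1 + 13·4 + 8·4 = 89
  Eli: 5·0 + 13·3 + 8·1 = 47
  Gus: 5·3 + 13·2 + 8·3 = 65
  Fay: 5·2 + 13·1 + 8·2 = 39
  Chen: 5·4 + 13·0 + 8·0 = 20
Ben has the highest total.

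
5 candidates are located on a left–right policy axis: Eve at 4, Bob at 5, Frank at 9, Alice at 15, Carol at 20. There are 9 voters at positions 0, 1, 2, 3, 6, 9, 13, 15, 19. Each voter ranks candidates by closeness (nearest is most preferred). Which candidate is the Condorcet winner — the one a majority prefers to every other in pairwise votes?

With single-peaked preferences on a line, the Condorcet winner is the candidate closest to the median voter.
The median voter (position 6) is closest to Bob at 5.
Check: Bob vs Frank — voters closer to Bob: 5 of 9.

Bob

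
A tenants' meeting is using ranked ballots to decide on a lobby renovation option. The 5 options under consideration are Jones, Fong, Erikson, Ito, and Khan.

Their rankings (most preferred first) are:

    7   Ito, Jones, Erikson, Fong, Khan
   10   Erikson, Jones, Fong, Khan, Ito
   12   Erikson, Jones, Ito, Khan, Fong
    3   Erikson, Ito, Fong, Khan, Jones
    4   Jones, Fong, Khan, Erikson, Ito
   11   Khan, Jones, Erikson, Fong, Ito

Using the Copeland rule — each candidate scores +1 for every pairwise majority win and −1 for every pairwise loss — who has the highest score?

Pairwise results:
  Jones vs Fong: Jones wins 44–3.
  Jones vs Erikson: Erikson wins 25–22.
  Jones vs Ito: Jones wins 37–10.
  Jones vs Khan: Jones wins 33–14.
  Fong vs Erikson: Erikson wins 43–4.
  Fong vs Ito: Fong wins 25–22.
  Fong vs Khan: Fong wins 24–23.
  Erikson vs Ito: Erikson wins 40–7.
  Erikson vs Khan: Erikson wins 32–15.
  Ito vs Khan: Khan wins 25–22.
Copeland scores (wins − losses):
  Jones: 3 − 1 = 2
  Fong: 2 − 2 = 0
  Erikson: 4 − 0 = 4
  Ito: 0 − 4 = -4
  Khan: 1 − 3 = -2
Erikson has the best Copeland score.

Erikson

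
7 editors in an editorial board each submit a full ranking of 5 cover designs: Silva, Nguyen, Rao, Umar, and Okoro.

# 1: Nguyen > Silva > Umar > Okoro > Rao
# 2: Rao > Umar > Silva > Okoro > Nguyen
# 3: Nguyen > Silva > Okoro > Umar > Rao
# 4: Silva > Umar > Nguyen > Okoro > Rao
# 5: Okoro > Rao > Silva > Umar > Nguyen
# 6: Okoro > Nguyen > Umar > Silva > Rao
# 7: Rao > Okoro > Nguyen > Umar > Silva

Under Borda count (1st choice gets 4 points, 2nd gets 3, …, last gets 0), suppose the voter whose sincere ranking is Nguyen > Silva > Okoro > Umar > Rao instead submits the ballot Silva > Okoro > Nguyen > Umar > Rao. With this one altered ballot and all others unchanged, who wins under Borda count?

Okoro

Borda totals with the altered ballot: Silva 16, Nguyen 13, Rao 11, Umar 13, Okoro 17.
The winner is unchanged: still Okoro.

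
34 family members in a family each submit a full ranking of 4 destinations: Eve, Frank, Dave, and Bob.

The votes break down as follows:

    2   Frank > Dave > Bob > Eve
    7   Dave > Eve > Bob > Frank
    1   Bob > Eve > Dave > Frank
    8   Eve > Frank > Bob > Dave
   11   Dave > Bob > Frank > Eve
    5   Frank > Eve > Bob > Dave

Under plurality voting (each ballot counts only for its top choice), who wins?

First-place vote totals:
  Eve: 8
  Frank: 7
  Dave: 18
  Bob: 1
Dave has the most first-place votes.

Dave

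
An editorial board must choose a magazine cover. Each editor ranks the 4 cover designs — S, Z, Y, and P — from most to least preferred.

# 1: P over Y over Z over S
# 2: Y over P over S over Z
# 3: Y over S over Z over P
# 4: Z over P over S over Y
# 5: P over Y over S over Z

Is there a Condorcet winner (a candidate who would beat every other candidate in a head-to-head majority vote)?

Yes

Head-to-head results (5 voters total):
S vs Z: S wins 3–2.
S vs Y: Y wins 4–1.
S vs P: P wins 4–1.
Z vs Y: Y wins 4–1.
Z vs P: P wins 3–2.
Y vs P: P wins 3–2.
P beats each rival — S (4–1), Z (3–2), Y (3–2) — so P is the Condorcet winner.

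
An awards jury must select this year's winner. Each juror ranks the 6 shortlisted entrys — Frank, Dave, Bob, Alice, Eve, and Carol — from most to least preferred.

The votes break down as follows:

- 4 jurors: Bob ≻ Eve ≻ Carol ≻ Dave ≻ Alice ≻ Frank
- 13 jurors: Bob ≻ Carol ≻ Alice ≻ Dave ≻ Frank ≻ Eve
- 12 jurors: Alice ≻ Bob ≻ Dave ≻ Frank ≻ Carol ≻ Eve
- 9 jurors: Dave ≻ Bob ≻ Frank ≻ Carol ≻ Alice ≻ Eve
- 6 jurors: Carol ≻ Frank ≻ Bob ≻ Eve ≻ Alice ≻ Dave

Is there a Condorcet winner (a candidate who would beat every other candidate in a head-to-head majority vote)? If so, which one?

Bob

Head-to-head results (44 voters total):
Frank vs Dave: Dave wins 38–6.
Frank vs Bob: Bob wins 38–6.
Frank vs Alice: Alice wins 29–15.
Frank vs Eve: Frank wins 40–4.
Frank vs Carol: Carol wins 23–21.
Dave vs Bob: Bob wins 35–9.
Dave vs Alice: Alice wins 31–13.
Dave vs Eve: Dave wins 34–10.
Dave vs Carol: Carol wins 23–21.
Bob vs Alice: Bob wins 32–12.
Bob vs Eve: Bob wins 44–0.
Bob vs Carol: Bob wins 38–6.
Alice vs Eve: Alice wins 34–10.
Alice vs Carol: Carol wins 32–12.
Eve vs Carol: Carol wins 40–4.
Bob beats each rival — Frank (38–6), Dave (35–9), Alice (32–12), Eve (44–0), Carol (38–6) — so Bob is the Condorcet winner.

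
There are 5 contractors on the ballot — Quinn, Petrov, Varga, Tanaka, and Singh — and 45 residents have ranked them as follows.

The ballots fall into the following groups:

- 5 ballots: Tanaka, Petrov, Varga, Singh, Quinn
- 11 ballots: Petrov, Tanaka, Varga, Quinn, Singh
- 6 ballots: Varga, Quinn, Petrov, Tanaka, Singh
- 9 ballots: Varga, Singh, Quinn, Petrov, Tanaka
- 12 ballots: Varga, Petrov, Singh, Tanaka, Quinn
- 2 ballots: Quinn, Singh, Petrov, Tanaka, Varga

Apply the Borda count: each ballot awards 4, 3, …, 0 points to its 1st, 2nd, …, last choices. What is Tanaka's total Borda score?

Borda scores:
  Quinn: 5·0 + 11·1 + 6·3 + 9·2 + 12·0 + 2·4 = 55
  Petrov: 5·3 + 11·4 + 6·2 + 9·1 + 12·3 + 2·2 = 120
  Varga: 5·2 + 11·2 + 6·4 + 9·4 + 12·4 + 2·0 = 140
  Tanaka: 5·4 + 11·3 + 6·1 + 9·0 + 12·1 + 2·1 = 73
  Singh: 5·1 + 11·0 + 6·0 + 9·3 + 12·2 + 2·3 = 62

73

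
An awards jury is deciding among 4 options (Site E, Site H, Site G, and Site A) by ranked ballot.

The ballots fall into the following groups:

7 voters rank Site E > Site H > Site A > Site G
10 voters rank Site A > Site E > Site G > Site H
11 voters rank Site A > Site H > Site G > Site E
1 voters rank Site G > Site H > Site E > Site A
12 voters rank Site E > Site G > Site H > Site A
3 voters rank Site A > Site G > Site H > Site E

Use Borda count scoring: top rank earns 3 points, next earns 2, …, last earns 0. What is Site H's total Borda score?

Borda scores:
  Site E: 7·3 + 10·2 + 11·0 + 1 + 12·3 + 3·0 = 78
  Site H: 7·2 + 10·0 + 11·2 + 2 + 12·1 + 3·1 = 53
  Site G: 7·0 + 10·1 + 11·1 + 3 + 12·2 + 3·2 = 54
  Site A: 7·1 + 10·3 + 11·3 + 0 + 12·0 + 3·3 = 79

53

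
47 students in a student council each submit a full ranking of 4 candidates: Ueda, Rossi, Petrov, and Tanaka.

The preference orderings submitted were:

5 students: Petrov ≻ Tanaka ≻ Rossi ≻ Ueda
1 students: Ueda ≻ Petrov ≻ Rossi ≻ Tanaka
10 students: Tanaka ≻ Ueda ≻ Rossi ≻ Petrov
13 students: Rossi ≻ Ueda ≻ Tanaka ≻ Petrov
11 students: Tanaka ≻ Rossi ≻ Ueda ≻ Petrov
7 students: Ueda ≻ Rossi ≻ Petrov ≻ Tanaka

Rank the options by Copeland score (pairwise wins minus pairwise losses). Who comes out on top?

Tanaka

Pairwise results:
  Ueda vs Rossi: Rossi wins 29–18.
  Ueda vs Petrov: Ueda wins 42–5.
  Ueda vs Tanaka: Tanaka wins 26–21.
  Rossi vs Petrov: Rossi wins 41–6.
  Rossi vs Tanaka: Tanaka wins 26–21.
  Petrov vs Tanaka: Tanaka wins 34–13.
Copeland scores (wins − losses):
  Ueda: 1 − 2 = -1
  Rossi: 2 − 1 = 1
  Petrov: 0 − 3 = -3
  Tanaka: 3 − 0 = 3
Tanaka has the best Copeland score.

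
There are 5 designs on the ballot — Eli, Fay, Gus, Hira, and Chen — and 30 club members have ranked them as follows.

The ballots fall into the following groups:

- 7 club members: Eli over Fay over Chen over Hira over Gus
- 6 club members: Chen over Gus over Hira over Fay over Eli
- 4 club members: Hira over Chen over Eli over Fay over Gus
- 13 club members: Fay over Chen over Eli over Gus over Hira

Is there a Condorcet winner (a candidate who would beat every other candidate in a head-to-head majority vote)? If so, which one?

Fay

Head-to-head results (30 voters total):
Eli vs Fay: Fay wins 19–11.
Eli vs Gus: Eli wins 24–6.
Eli vs Hira: Eli wins 20–10.
Eli vs Chen: Chen wins 23–7.
Fay vs Gus: Fay wins 24–6.
Fay vs Hira: Fay wins 20–10.
Fay vs Chen: Fay wins 20–10.
Gus vs Hira: Gus wins 19–11.
Gus vs Chen: Chen wins 30–0.
Hira vs Chen: Chen wins 26–4.
Fay beats each rival — Eli (19–11), Gus (24–6), Hira (20–10), Chen (20–10) — so Fay is the Condorcet winner.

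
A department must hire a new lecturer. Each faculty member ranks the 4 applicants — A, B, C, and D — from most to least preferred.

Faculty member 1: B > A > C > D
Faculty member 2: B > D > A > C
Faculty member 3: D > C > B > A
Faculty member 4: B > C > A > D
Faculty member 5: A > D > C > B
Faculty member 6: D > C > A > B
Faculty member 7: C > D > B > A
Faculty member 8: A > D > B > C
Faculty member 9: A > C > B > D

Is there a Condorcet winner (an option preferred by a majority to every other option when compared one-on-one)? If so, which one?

Head-to-head results (9 voters total):
A vs B: B wins 5–4.
A vs C: A wins 5–4.
A vs D: A wins 5–4.
B vs C: C wins 5–4.
B vs D: D wins 5–4.
C vs D: D wins 5–4.
No candidate beats all others: A beats C beats B beats A, a majority cycle.

No Condorcet winner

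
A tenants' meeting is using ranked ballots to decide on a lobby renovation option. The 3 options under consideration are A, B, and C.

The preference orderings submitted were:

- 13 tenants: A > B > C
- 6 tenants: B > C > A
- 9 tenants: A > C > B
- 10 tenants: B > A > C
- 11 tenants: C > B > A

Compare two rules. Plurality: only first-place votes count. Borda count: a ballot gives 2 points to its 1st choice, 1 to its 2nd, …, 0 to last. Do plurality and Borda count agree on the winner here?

Plurality first-place counts: A 22, B 16, C 11 → A.
Borda totals: A 54, B 56, C 37 → B.
The two rules disagree: plurality picks A, Borda picks B.

No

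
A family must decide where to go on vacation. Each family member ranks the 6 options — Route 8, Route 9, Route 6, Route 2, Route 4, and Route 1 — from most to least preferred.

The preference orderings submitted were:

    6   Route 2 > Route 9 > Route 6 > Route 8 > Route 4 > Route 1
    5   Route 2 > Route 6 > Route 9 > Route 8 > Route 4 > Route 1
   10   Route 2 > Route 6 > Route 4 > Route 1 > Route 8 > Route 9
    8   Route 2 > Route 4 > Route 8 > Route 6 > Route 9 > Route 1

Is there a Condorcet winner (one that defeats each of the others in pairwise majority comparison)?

Yes

Head-to-head results (29 voters total):
Route 8 vs Route 9: Route 8 wins 18–11.
Route 8 vs Route 6: Route 6 wins 21–8.
Route 8 vs Route 2: Route 2 wins 29–0.
Route 8 vs Route 4: Route 4 wins 18–11.
Route 8 vs Route 1: Route 8 wins 19–10.
Route 9 vs Route 6: Route 6 wins 23–6.
Route 9 vs Route 2: Route 2 wins 29–0.
Route 9 vs Route 4: Route 4 wins 18–11.
Route 9 vs Route 1: Route 9 wins 19–10.
Route 6 vs Route 2: Route 2 wins 29–0.
Route 6 vs Route 4: Route 6 wins 21–8.
Route 6 vs Route 1: Route 6 wins 29–0.
Route 2 vs Route 4: Route 2 wins 29–0.
Route 2 vs Route 1: Route 2 wins 29–0.
Route 4 vs Route 1: Route 4 wins 29–0.
Route 2 beats each rival — Route 8 (29–0), Route 9 (29–0), Route 6 (29–0), Route 4 (29–0), Route 1 (29–0) — so Route 2 is the Condorcet winner.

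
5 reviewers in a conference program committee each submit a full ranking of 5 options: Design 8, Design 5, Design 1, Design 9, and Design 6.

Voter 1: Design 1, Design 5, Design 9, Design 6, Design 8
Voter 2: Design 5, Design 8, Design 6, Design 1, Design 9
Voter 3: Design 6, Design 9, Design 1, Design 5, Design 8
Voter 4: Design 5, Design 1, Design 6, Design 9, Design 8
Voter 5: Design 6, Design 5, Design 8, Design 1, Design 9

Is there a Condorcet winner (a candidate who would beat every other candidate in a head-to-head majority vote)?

Head-to-head results (5 voters total):
Design 8 vs Design 5: Design 5 wins 5–0.
Design 8 vs Design 1: Design 1 wins 3–2.
Design 8 vs Design 9: Design 9 wins 3–2.
Design 8 vs Design 6: Design 6 wins 4–1.
Design 5 vs Design 1: Design 5 wins 3–2.
Design 5 vs Design 9: Design 5 wins 4–1.
Design 5 vs Design 6: Design 5 wins 3–2.
Design 1 vs Design 9: Design 1 wins 4–1.
Design 1 vs Design 6: Design 6 wins 3–2.
Design 9 vs Design 6: Design 6 wins 4–1.
Design 5 beats each rival — Design 8 (5–0), Design 1 (3–2), Design 9 (4–1), Design 6 (3–2) — so Design 5 is the Condorcet winner.

Yes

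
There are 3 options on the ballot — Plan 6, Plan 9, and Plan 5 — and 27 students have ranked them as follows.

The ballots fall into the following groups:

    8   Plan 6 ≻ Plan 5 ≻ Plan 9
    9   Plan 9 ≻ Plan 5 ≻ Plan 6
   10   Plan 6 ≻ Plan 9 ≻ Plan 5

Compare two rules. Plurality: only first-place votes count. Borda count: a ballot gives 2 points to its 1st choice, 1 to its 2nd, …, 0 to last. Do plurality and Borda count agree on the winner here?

Plurality first-place counts: Plan 6 18, Plan 9 9, Plan 5 0 → Plan 6.
Borda totals: Plan 6 36, Plan 9 28, Plan 5 17 → Plan 6.
The two rules agree on Plan 6.

Yes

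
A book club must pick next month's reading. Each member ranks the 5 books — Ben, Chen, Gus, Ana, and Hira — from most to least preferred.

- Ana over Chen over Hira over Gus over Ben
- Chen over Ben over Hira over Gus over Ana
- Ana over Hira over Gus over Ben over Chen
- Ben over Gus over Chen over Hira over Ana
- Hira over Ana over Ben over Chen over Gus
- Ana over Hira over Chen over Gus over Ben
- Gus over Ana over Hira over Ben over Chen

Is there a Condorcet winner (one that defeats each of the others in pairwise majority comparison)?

Yes

Head-to-head results (7 voters total):
Ben vs Chen: Ben wins 4–3.
Ben vs Gus: Gus wins 4–3.
Ben vs Ana: Ana wins 5–2.
Ben vs Hira: Hira wins 5–2.
Chen vs Gus: Chen wins 4–3.
Chen vs Ana: Ana wins 5–2.
Chen vs Hira: Hira wins 4–3.
Gus vs Ana: Ana wins 4–3.
Gus vs Hira: Hira wins 5–2.
Ana vs Hira: Ana wins 4–3.
Ana beats each rival — Ben (5–2), Chen (5–2), Gus (4–3), Hira (4–3) — so Ana is the Condorcet winner.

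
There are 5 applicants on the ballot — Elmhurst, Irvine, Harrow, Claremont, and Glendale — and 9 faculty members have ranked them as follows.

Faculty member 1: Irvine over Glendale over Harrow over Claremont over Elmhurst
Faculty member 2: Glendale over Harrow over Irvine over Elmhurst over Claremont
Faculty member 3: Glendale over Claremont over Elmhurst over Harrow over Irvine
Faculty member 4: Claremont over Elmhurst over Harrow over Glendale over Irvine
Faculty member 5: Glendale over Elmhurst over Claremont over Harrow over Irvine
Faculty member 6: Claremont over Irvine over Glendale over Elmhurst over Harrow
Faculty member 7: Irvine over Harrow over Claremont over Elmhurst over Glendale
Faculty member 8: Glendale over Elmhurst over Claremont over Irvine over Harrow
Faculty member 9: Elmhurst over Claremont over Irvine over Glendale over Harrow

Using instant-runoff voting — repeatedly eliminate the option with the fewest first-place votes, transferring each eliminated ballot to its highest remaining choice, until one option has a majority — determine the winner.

Round 1: Glendale 4, Irvine 2, Claremont 2, Elmhurst 1, Harrow 0. Harrow has the fewest and is eliminated.
Round 2: Glendale 4, Irvine 2, Claremont 2, Elmhurst 1. Elmhurst has the fewest and is eliminated.
Round 3: Glendale 4, Claremont 3, Irvine 2. Irvine has the fewest and is eliminated.
Round 4: Glendale 5, Claremont 4. Glendale has a majority.

Glendale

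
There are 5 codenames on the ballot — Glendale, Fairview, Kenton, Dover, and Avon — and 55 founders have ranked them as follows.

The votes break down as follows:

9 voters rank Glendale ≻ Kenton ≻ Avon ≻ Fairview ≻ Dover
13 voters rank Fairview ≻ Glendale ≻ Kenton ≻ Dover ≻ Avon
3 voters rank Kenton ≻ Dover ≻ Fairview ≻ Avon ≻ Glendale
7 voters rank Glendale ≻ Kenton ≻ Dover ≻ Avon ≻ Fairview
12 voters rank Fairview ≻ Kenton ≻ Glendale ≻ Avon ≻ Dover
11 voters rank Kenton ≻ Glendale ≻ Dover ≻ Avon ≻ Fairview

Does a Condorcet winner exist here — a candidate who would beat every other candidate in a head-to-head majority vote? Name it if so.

Head-to-head results (55 voters total):
Glendale vs Fairview: Fairview wins 28–27.
Glendale vs Kenton: Glendale wins 29–26.
Glendale vs Dover: Glendale wins 52–3.
Glendale vs Avon: Glendale wins 52–3.
Fairview vs Kenton: Kenton wins 30–25.
Fairview vs Dover: Fairview wins 34–21.
Fairview vs Avon: Fairview wins 28–27.
Kenton vs Dover: Kenton wins 55–0.
Kenton vs Avon: Kenton wins 55–0.
Dover vs Avon: Dover wins 34–21.
No candidate beats all others: Glendale beats Kenton beats Fairview beats Glendale, a majority cycle.

None — there is no Condorcet winner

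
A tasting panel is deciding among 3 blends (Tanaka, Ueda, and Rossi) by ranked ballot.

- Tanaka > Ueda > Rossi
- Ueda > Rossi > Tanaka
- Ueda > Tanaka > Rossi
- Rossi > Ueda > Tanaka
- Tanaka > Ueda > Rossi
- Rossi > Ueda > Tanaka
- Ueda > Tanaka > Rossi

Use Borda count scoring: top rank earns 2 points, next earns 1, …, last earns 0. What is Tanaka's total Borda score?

Borda scores:
  Tanaka: 2 + 0 + 1 + 0 + 2 + 0 + 1 = 6
  Ueda: 1 + 2 + 2 + 1 + 1 + 1 + 2 = 10
  Rossi: 0 + 1 + 0 + 2 + 0 + 2 + 0 = 5

6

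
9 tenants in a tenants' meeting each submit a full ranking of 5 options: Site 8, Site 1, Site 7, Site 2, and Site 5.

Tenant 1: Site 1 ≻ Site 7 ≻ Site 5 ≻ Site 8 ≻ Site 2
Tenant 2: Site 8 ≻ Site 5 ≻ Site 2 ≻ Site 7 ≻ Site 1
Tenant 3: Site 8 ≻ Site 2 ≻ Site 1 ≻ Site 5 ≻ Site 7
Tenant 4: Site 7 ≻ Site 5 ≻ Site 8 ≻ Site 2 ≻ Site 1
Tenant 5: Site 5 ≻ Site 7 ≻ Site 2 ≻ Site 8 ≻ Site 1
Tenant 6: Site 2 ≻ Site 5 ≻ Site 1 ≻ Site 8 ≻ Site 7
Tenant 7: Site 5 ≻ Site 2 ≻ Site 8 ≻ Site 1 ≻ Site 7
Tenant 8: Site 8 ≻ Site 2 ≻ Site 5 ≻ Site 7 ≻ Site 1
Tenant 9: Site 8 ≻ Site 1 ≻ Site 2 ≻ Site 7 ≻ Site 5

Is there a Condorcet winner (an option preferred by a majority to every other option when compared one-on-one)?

Yes

Head-to-head results (9 voters total):
Site 8 vs Site 1: Site 8 wins 7–2.
Site 8 vs Site 7: Site 8 wins 6–3.
Site 8 vs Site 2: Site 8 wins 6–3.
Site 8 vs Site 5: Site 5 wins 5–4.
Site 1 vs Site 7: Site 1 wins 5–4.
Site 1 vs Site 2: Site 2 wins 7–2.
Site 1 vs Site 5: Site 5 wins 6–3.
Site 7 vs Site 2: Site 2 wins 6–3.
Site 7 vs Site 5: Site 5 wins 6–3.
Site 2 vs Site 5: Site 5 wins 5–4.
Site 5 beats each rival — Site 8 (5–4), Site 1 (6–3), Site 7 (6–3), Site 2 (5–4) — so Site 5 is the Condorcet winner.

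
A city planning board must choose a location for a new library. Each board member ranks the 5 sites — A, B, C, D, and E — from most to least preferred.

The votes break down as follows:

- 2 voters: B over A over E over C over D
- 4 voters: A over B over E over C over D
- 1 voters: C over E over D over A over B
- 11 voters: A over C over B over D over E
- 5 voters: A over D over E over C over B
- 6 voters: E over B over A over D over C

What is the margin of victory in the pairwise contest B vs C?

Ballots ranking B above C: 2+4+6 = 12.
Ballots ranking C above B: 1+11+5 = 17.
C wins 17–12, a margin of 5.

5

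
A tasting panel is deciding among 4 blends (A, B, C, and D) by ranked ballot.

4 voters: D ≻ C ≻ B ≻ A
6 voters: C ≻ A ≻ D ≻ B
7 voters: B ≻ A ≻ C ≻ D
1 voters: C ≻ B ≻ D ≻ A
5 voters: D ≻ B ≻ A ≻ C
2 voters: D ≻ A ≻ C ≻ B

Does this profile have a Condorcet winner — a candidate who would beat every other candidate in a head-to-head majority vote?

Head-to-head results (25 voters total):
A vs B: B wins 17–8.
A vs C: A wins 14–11.
A vs D: A wins 13–12.
B vs C: C wins 13–12.
B vs D: D wins 17–8.
C vs D: C wins 14–11.
No candidate beats all others: A beats C beats B beats A, a majority cycle.

No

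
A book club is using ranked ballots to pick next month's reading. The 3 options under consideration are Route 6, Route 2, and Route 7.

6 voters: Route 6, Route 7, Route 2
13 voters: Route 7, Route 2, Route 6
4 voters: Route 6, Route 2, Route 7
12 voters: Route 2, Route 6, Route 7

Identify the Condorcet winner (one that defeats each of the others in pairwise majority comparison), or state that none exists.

There is no Condorcet winner

Head-to-head results (35 voters total):
Route 6 vs Route 2: Route 2 wins 25–10.
Route 6 vs Route 7: Route 6 wins 22–13.
Route 2 vs Route 7: Route 7 wins 19–16.
No candidate beats all others: Route 6 beats Route 7 beats Route 2 beats Route 6, a majority cycle.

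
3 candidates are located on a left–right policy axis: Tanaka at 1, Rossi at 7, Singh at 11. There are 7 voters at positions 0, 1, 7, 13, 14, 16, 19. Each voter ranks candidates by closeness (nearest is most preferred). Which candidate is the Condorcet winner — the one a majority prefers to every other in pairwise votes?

Singh

With single-peaked preferences on a line, the Condorcet winner is the candidate closest to the median voter.
The median voter (position 13) is closest to Singh at 11.
Check: Singh vs Rossi — voters closer to Singh: 4 of 7.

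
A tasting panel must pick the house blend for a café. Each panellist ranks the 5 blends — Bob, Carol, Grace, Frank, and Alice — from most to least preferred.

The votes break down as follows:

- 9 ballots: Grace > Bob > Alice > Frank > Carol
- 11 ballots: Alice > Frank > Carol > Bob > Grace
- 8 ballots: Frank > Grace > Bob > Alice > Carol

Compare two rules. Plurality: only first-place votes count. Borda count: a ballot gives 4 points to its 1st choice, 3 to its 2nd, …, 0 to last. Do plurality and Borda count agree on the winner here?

Plurality first-place counts: Bob 0, Carol 0, Grace 9, Frank 8, Alice 11 → Alice.
Borda totals: Bob 54, Carol 22, Grace 60, Frank 74, Alice 70 → Frank.
The two rules disagree: plurality picks Alice, Borda picks Frank.

No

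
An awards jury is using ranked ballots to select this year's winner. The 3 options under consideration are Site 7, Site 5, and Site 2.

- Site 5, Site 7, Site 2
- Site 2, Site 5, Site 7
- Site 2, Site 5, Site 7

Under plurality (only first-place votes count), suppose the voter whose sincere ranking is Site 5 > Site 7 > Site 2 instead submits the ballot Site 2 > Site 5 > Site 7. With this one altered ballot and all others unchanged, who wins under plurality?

Site 2

First-place totals with the altered ballot: Site 7 0, Site 5 0, Site 2 3.
The winner is unchanged: still Site 2.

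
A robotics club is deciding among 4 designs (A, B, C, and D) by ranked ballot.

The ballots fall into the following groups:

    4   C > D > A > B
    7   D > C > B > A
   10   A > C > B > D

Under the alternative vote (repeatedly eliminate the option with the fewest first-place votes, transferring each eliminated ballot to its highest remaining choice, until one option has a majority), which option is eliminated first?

B

Round 1: A 10, D 7, C 4, B 0. B has the fewest and is eliminated.
Round 2: A 10, D 7, C 4. C has the fewest and is eliminated.
Round 3: D 11, A 10. D has a majority.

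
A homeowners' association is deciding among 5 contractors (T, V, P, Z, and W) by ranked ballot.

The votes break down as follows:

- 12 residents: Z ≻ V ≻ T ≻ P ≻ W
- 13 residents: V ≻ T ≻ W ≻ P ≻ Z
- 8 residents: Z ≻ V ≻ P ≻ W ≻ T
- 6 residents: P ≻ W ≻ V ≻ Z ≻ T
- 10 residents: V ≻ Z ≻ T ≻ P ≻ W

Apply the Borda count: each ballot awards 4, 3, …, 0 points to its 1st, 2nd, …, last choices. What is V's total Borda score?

Borda scores:
  T: 12·2 + 13·3 + 8·0 + 6·0 + 10·2 = 83
  V: 12·3 + 13·4 + 8·3 + 6·2 + 10·4 = 164
  P: 12·1 + 13·1 + 8·2 + 6·4 + 10·1 = 75
  Z: 12·4 + 13·0 + 8·4 + 6·1 + 10·3 = 116
  W: 12·0 + 13·2 + 8·1 + 6·3 + 10·0 = 52

164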